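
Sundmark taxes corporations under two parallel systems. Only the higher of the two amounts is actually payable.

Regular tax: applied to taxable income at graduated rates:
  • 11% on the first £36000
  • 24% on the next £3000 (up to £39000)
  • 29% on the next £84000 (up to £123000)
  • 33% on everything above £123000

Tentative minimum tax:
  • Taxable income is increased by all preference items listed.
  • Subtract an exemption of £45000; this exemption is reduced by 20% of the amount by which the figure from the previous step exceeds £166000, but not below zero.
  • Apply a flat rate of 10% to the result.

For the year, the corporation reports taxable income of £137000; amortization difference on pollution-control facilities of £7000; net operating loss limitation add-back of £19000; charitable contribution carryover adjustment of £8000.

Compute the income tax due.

£33660

Tentative minimum tax:
  Adjusted income: £137000 + £7000 + £19000 + £8000 = £171000
  Exemption: £45000 − 20% × (£171000 − £166000) = £45000 − £1000 = £44000
  Base: £171000 − £44000 = £127000
  £127000 × 10% = £12700

Regular tax:
  £36000 × 11% = £3960
  £3000 × 24% = £720
  £84000 × 29% = £24360
  £14000 × 33% = £4620
  → £33660

£33660 > £12700, so the regular tax governs.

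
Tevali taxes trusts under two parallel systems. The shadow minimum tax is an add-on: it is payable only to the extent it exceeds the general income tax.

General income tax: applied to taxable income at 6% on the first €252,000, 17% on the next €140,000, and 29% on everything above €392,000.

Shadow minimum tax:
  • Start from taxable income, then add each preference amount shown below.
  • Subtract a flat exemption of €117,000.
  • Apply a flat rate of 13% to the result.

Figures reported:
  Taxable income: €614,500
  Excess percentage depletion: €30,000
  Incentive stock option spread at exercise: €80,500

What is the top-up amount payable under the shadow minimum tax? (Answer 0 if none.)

Shadow minimum tax:
  Adjusted income: €614,500 + €30,000 + €80,500 = €725,000
  Less exemption €117,000 → base €608,000
  €608,000 × 13% = €79,040

General income tax:
  €252,000 × 6% = €15,120
  €140,000 × 17% = €23,800
  €222,500 × 29% = €64,525
  → €103,445

€79,040 ≤ €103,445, so no add-on is due.

€0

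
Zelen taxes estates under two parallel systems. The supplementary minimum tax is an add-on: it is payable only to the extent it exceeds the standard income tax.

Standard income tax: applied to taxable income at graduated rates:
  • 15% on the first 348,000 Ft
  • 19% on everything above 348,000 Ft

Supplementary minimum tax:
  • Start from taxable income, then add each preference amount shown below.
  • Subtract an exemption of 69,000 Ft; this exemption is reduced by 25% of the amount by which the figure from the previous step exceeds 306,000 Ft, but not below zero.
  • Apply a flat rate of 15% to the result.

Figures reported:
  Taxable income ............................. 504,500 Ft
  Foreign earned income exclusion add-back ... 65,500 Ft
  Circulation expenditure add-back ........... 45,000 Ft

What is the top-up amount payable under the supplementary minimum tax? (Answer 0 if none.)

10,315 Ft

Standard income tax:
  348,000 Ft × 15% = 52,200 Ft
  156,500 Ft × 19% = 29,735 Ft
  → 81,935 Ft

Supplementary minimum tax:
  Adjusted income: 504,500 Ft + 65,500 Ft + 45,000 Ft = 615,000 Ft
  Exemption: 25% × (615,000 Ft − 306,000 Ft) = 77,250 Ft ≥ 69,000 Ft, so the exemption is fully phased out
  Base: 615,000 Ft − 0 Ft = 615,000 Ft
  615,000 Ft × 15% = 92,250 Ft

Excess of supplementary minimum tax over standard income tax: 92,250 Ft − 81,935 Ft = 10,315 Ft.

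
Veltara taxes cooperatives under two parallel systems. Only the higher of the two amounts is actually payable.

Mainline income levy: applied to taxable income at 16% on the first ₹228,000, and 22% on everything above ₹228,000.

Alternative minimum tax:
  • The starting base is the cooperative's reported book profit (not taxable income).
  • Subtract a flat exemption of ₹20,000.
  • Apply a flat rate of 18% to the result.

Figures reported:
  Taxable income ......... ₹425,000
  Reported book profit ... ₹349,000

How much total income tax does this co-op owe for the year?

₹79,820

Alternative minimum tax:
  Base (reported book profit): ₹349,000
  Less exemption ₹20,000 → base ₹329,000
  ₹329,000 × 18% = ₹59,220

Mainline income levy:
  ₹228,000 × 16% = ₹36,480
  ₹197,000 × 22% = ₹43,340
  → ₹79,820

₹79,820 > ₹59,220, so the mainline income levy governs.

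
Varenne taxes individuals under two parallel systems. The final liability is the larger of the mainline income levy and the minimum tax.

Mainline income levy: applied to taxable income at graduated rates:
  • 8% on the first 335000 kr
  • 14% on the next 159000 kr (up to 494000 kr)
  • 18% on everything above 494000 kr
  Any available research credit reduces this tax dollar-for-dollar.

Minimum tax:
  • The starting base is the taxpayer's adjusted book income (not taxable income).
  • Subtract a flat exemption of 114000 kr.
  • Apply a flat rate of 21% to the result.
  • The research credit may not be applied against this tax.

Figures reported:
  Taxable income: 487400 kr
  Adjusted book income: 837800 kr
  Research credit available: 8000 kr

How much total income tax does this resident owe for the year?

Mainline income levy:
  335000 kr × 8% = 26800 kr
  152400 kr × 14% = 21336 kr
  → 48136 kr
  Less research credit 8000 kr → 40136 kr

Minimum tax:
  Base (adjusted book income): 837800 kr
  Less exemption 114000 kr → base 723800 kr
  723800 kr × 21% = 151998 kr

151998 kr > 40136 kr, so the minimum tax is the binding amount.

151998 kr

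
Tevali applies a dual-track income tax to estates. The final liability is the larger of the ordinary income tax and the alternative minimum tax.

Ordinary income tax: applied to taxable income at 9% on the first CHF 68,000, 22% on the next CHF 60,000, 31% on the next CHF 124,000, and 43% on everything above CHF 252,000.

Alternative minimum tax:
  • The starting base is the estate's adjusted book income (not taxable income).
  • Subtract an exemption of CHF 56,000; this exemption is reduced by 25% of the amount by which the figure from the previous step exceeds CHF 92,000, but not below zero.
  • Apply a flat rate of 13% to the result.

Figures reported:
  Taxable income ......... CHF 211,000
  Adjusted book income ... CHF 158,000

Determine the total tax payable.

CHF 45,050

Alternative minimum tax:
  Base (adjusted book income): CHF 158,000
  Exemption: CHF 56,000 − 25% × (CHF 158,000 − CHF 92,000) = CHF 56,000 − CHF 16,500 = CHF 39,500
  Base: CHF 158,000 − CHF 39,500 = CHF 118,500
  CHF 118,500 × 13% = CHF 15,405

Ordinary income tax:
  CHF 68,000 × 9% = CHF 6,120
  CHF 60,000 × 22% = CHF 13,200
  CHF 83,000 × 31% = CHF 25,730
  → CHF 45,050

CHF 45,050 > CHF 15,405, so the ordinary income tax governs.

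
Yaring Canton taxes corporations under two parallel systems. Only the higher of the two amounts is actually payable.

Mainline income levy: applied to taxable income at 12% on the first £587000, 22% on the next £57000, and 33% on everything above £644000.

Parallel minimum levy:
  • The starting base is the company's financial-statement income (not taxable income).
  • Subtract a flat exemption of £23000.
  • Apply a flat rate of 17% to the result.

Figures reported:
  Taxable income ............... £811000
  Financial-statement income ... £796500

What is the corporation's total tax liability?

£138090

Parallel minimum levy:
  Base (financial-statement income): £796500
  Less exemption £23000 → base £773500
  £773500 × 17% = £131495

Mainline income levy:
  £587000 × 12% = £70440
  £57000 × 22% = £12540
  £167000 × 33% = £55110
  → £138090

£138090 > £131495, so the mainline income levy governs.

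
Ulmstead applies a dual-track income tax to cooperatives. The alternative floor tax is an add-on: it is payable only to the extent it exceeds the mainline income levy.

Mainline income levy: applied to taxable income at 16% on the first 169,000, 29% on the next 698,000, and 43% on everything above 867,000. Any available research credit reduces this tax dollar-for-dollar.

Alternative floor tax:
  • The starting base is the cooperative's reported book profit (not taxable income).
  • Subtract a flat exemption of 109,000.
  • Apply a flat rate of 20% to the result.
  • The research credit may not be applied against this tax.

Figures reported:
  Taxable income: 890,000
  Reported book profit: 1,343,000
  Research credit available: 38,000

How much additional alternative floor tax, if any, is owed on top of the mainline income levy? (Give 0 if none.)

Alternative floor tax:
  Base (reported book profit): 1,343,000
  Less exemption 109,000 → base 1,234,000
  1,234,000 × 20% = 246,800

Mainline income levy:
  169,000 × 16% = 27,040
  698,000 × 29% = 202,420
  23,000 × 43% = 9,890
  → 239,350
  Less research credit 38,000 → 201,350

Excess of alternative floor tax over mainline income levy: 246,800 − 201,350 = 45,450.

45,450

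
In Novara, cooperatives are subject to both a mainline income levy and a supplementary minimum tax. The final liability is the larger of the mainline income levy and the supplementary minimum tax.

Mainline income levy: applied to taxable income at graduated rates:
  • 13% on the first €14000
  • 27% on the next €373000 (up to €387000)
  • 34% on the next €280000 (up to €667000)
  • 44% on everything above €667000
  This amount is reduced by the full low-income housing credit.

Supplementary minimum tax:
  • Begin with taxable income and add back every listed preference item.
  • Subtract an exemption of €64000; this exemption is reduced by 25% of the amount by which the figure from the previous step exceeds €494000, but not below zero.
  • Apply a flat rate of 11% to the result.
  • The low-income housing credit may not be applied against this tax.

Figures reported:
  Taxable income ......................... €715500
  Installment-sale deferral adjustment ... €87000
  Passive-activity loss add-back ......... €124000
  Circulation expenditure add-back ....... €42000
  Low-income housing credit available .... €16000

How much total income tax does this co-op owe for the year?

€203070

Mainline income levy:
  €14000 × 13% = €1820
  €373000 × 27% = €100710
  €280000 × 34% = €95200
  €48500 × 44% = €21340
  → €219070
  Less low-income housing credit €16000 → €203070

Supplementary minimum tax:
  Adjusted income: €715500 + €87000 + €124000 + €42000 = €968500
  Exemption: 25% × (€968500 − €494000) = €118625 ≥ €64000, so the exemption is fully phased out
  Base: €968500 − €0 = €968500
  €968500 × 11% = €106535

€203070 > €106535, so the mainline income levy governs.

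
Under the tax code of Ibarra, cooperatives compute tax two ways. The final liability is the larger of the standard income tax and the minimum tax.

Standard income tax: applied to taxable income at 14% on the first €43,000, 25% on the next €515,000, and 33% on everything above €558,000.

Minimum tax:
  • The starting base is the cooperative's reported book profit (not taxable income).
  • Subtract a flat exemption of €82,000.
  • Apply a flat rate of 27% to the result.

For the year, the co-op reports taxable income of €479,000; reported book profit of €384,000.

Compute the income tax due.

Minimum tax:
  Base (reported book profit): €384,000
  Less exemption €82,000 → base €302,000
  €302,000 × 27% = €81,540

Standard income tax:
  €43,000 × 14% = €6,020
  €436,000 × 25% = €109,000
  → €115,020

€115,020 > €81,540, so the standard income tax governs.

€115,020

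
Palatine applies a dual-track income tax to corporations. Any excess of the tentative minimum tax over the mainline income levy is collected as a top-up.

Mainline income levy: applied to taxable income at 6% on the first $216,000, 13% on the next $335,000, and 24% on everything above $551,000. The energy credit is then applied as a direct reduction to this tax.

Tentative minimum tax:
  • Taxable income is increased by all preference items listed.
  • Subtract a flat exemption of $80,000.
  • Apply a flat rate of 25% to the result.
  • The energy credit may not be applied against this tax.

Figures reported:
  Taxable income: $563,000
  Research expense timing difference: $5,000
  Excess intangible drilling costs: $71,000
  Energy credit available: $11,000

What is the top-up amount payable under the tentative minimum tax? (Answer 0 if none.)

$91,360

Mainline income levy:
  $216,000 × 6% = $12,960
  $335,000 × 13% = $43,550
  $12,000 × 24% = $2,880
  → $59,390
  Less energy credit $11,000 → $48,390

Tentative minimum tax:
  Adjusted income: $563,000 + $5,000 + $71,000 = $639,000
  Less exemption $80,000 → base $559,000
  $559,000 × 25% = $139,750

Excess of tentative minimum tax over mainline income levy: $139,750 − $48,390 = $91,360.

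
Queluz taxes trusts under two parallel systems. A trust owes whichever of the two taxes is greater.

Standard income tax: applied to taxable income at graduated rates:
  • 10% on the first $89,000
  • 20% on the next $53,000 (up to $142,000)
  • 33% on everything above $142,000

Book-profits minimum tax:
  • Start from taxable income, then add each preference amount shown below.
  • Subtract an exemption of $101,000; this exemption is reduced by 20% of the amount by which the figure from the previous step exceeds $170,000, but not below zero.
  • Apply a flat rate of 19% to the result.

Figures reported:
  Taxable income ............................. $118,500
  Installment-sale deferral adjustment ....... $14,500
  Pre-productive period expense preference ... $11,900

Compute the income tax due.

$14,800

Standard income tax:
  $89,000 × 10% = $8,900
  $29,500 × 20% = $5,900
  → $14,800

Book-profits minimum tax:
  Adjusted income: $118,500 + $14,500 + $11,900 = $144,900
  Exemption: $144,900 ≤ $170,000, so full $101,000 applies
  Base: $144,900 − $101,000 = $43,900
  $43,900 × 19% = $8,341

$14,800 > $8,341, so the standard income tax governs.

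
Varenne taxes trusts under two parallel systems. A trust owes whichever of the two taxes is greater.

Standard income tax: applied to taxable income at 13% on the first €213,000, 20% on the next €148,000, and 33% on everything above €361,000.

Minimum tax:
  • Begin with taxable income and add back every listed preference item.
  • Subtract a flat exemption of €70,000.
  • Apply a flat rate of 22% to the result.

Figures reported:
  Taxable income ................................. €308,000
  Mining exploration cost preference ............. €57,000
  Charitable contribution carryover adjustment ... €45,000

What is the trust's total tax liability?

Standard income tax:
  €213,000 × 13% = €27,690
  €95,000 × 20% = €19,000
  → €46,690

Minimum tax:
  Adjusted income: €308,000 + €57,000 + €45,000 = €410,000
  Less exemption €70,000 → base €340,000
  €340,000 × 22% = €74,800

€74,800 > €46,690, so the minimum tax is the binding amount.

€74,800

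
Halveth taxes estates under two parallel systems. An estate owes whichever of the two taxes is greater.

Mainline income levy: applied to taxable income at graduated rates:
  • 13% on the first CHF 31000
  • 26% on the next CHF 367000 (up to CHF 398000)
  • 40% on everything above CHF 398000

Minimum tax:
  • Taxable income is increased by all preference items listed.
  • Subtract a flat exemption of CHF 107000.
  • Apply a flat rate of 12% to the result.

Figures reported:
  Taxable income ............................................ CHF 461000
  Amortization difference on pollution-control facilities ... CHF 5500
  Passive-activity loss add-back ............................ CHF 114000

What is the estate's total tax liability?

Mainline income levy:
  CHF 31000 × 13% = CHF 4030
  CHF 367000 × 26% = CHF 95420
  CHF 63000 × 40% = CHF 25200
  → CHF 124650

Minimum tax:
  Adjusted income: CHF 461000 + CHF 5500 + CHF 114000 = CHF 580500
  Less exemption CHF 107000 → base CHF 473500
  CHF 473500 × 12% = CHF 56820

CHF 124650 > CHF 56820, so the mainline income levy governs.

CHF 124650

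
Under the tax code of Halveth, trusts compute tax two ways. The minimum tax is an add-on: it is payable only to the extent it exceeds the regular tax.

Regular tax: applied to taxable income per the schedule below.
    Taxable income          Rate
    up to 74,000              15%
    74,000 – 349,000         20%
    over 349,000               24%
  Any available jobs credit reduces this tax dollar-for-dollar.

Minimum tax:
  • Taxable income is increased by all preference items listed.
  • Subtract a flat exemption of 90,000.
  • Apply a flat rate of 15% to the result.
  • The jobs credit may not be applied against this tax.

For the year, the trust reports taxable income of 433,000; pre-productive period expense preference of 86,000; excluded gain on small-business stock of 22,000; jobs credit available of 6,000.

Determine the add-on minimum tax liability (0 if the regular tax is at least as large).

Minimum tax:
  Adjusted income: 433,000 + 86,000 + 22,000 = 541,000
  Less exemption 90,000 → base 451,000
  451,000 × 15% = 67,650

Regular tax:
  74,000 × 15% = 11,100
  275,000 × 20% = 55,000
  84,000 × 24% = 20,160
  → 86,260
  Less jobs credit 6,000 → 80,260

67,650 ≤ 80,260, so no add-on is due.

0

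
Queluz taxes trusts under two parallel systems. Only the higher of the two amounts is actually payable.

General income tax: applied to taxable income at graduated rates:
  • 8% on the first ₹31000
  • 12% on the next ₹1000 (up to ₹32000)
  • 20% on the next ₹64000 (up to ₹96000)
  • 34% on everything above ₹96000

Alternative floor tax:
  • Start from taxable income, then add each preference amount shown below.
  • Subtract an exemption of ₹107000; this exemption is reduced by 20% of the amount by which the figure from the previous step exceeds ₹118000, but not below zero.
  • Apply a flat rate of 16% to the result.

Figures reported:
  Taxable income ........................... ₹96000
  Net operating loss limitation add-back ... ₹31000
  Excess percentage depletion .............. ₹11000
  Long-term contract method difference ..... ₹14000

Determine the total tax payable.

Alternative floor tax:
  Adjusted income: ₹96000 + ₹31000 + ₹11000 + ₹14000 = ₹152000
  Exemption: ₹107000 − 20% × (₹152000 − ₹118000) = ₹107000 − ₹6800 = ₹100200
  Base: ₹152000 − ₹100200 = ₹51800
  ₹51800 × 16% = ₹8288

General income tax:
  ₹31000 × 8% = ₹2480
  ₹1000 × 12% = ₹120
  ₹64000 × 20% = ₹12800
  → ₹15400

₹15400 > ₹8288, so the general income tax governs.

₹15400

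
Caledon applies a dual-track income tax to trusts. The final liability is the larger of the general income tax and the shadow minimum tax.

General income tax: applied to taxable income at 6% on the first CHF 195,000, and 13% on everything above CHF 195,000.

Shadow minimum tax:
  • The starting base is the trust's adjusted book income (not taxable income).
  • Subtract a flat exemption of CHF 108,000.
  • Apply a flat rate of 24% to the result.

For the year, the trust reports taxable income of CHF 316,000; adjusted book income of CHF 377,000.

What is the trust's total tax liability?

Shadow minimum tax:
  Base (adjusted book income): CHF 377,000
  Less exemption CHF 108,000 → base CHF 269,000
  CHF 269,000 × 24% = CHF 64,560

General income tax:
  CHF 195,000 × 6% = CHF 11,700
  CHF 121,000 × 13% = CHF 15,730
  → CHF 27,430

CHF 64,560 > CHF 27,430, so the shadow minimum tax is the binding amount.

CHF 64,560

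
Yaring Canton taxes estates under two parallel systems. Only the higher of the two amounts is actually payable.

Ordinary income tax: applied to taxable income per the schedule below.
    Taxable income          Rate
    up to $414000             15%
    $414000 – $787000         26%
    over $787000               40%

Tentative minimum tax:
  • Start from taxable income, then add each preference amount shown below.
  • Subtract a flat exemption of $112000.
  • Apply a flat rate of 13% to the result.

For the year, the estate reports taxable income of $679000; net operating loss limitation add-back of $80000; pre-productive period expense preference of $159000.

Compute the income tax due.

$131000

Ordinary income tax:
  $414000 × 15% = $62100
  $265000 × 26% = $68900
  → $131000

Tentative minimum tax:
  Adjusted income: $679000 + $80000 + $159000 = $918000
  Less exemption $112000 → base $806000
  $806000 × 13% = $104780

$131000 > $104780, so the ordinary income tax governs.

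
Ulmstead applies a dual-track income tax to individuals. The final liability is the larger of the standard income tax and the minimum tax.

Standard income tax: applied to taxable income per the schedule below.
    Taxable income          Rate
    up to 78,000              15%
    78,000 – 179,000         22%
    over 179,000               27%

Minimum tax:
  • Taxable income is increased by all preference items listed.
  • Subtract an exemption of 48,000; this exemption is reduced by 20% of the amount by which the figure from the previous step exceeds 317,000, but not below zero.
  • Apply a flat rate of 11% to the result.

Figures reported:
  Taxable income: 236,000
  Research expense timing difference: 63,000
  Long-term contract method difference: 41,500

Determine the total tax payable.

49,310

Minimum tax:
  Adjusted income: 236,000 + 63,000 + 41,500 = 340,500
  Exemption: 48,000 − 20% × (340,500 − 317,000) = 48,000 − 4,700 = 43,300
  Base: 340,500 − 43,300 = 297,200
  297,200 × 11% = 32,692

Standard income tax:
  78,000 × 15% = 11,700
  101,000 × 22% = 22,220
  57,000 × 27% = 15,390
  → 49,310

49,310 > 32,692, so the standard income tax governs.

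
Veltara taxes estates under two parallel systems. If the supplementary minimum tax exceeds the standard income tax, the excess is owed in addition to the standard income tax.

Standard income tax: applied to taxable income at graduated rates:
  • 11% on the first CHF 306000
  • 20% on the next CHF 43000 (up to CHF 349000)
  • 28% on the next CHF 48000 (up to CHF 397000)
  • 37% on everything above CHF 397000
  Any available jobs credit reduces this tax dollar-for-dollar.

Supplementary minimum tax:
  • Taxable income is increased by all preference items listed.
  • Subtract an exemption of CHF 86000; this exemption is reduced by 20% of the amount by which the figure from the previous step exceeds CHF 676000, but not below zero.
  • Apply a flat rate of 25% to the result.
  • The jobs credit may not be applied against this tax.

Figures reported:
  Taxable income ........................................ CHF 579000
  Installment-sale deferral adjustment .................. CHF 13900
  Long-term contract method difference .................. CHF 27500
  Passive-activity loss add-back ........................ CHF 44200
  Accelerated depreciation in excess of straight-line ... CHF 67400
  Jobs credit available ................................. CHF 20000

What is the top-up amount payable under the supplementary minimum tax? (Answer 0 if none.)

Standard income tax:
  CHF 306000 × 11% = CHF 33660
  CHF 43000 × 20% = CHF 8600
  CHF 48000 × 28% = CHF 13440
  CHF 182000 × 37% = CHF 67340
  → CHF 123040
  Less jobs credit CHF 20000 → CHF 103040

Supplementary minimum tax:
  Adjusted income: CHF 579000 + CHF 13900 + CHF 27500 + CHF 44200 + CHF 67400 = CHF 732000
  Exemption: CHF 86000 − 20% × (CHF 732000 − CHF 676000) = CHF 86000 − CHF 11200 = CHF 74800
  Base: CHF 732000 − CHF 74800 = CHF 657200
  CHF 657200 × 25% = CHF 164300

Excess of supplementary minimum tax over standard income tax: CHF 164300 − CHF 103040 = CHF 61260.

CHF 61260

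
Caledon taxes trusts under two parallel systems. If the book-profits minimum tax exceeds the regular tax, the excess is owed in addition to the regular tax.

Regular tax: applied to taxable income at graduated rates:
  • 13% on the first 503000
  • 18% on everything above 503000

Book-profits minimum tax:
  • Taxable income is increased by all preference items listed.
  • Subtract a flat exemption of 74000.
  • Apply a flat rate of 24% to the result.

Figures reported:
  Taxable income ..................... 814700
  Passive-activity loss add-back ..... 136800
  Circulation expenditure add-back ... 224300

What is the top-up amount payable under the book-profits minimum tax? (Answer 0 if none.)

Book-profits minimum tax:
  Adjusted income: 814700 + 136800 + 224300 = 1175800
  Less exemption 74000 → base 1101800
  1101800 × 24% = 264432

Regular tax:
  503000 × 13% = 65390
  311700 × 18% = 56106
  → 121496

Excess of book-profits minimum tax over regular tax: 264432 − 121496 = 142936.

142936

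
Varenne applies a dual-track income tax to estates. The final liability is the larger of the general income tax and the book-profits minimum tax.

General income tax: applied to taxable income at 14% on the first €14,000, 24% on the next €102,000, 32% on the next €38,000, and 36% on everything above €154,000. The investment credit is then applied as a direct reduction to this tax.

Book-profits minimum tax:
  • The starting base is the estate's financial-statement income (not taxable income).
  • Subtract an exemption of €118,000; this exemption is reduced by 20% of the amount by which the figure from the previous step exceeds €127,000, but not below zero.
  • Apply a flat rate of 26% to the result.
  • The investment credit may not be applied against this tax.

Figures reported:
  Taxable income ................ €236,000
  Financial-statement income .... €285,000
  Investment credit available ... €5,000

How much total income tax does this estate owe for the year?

General income tax:
  €14,000 × 14% = €1,960
  €102,000 × 24% = €24,480
  €38,000 × 32% = €12,160
  €82,000 × 36% = €29,520
  → €68,120
  Less investment credit €5,000 → €63,120

Book-profits minimum tax:
  Base (financial-statement income): €285,000
  Exemption: €118,000 − 20% × (€285,000 − €127,000) = €118,000 − €31,600 = €86,400
  Base: €285,000 − €86,400 = €198,600
  €198,600 × 26% = €51,636

€63,120 > €51,636, so the general income tax governs.

€63,120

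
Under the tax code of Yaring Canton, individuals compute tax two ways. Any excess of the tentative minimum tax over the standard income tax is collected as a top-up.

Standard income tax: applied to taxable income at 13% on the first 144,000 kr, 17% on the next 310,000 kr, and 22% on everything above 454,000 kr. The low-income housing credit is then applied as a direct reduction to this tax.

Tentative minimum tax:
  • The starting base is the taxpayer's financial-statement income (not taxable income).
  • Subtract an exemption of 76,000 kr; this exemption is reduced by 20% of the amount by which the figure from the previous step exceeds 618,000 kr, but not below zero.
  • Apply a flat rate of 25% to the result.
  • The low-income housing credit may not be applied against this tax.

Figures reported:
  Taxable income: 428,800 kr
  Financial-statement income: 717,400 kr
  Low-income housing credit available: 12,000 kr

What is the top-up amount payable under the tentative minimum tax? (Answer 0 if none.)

110,184 kr

Standard income tax:
  144,000 kr × 13% = 18,720 kr
  284,800 kr × 17% = 48,416 kr
  → 67,136 kr
  Less low-income housing credit 12,000 kr → 55,136 kr

Tentative minimum tax:
  Base (financial-statement income): 717,400 kr
  Exemption: 76,000 kr − 20% × (717,400 kr − 618,000 kr) = 76,000 kr − 19,880 kr = 56,120 kr
  Base: 717,400 kr − 56,120 kr = 661,280 kr
  661,280 kr × 25% = 165,320 kr

Excess of tentative minimum tax over standard income tax: 165,320 kr − 55,136 kr = 110,184 kr.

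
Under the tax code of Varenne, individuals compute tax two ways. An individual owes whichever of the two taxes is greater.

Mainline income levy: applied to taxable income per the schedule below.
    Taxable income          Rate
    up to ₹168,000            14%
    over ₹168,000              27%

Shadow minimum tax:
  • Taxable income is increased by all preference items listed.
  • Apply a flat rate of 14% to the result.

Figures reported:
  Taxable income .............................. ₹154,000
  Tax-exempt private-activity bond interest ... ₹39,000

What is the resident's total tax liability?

Mainline income levy:
  ₹154,000 × 14% = ₹21,560

Shadow minimum tax:
  Adjusted income: ₹154,000 + ₹39,000 = ₹193,000
  ₹193,000 × 14% = ₹27,020

₹27,020 > ₹21,560, so the shadow minimum tax is the binding amount.

₹27,020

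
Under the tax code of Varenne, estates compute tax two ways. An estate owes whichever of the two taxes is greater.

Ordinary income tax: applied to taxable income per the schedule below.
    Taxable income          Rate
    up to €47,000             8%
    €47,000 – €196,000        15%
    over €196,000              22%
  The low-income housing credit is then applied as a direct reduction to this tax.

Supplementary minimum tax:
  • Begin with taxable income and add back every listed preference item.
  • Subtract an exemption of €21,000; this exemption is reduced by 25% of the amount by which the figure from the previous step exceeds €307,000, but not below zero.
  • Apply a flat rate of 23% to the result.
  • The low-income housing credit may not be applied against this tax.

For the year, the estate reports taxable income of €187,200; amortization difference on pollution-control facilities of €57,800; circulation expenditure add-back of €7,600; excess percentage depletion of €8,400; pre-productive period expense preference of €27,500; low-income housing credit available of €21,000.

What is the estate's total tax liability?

€61,525

Ordinary income tax:
  €47,000 × 8% = €3,760
  €140,200 × 15% = €21,030
  → €24,790
  Less low-income housing credit €21,000 → €3,790

Supplementary minimum tax:
  Adjusted income: €187,200 + €57,800 + €7,600 + €8,400 + €27,500 = €288,500
  Exemption: €288,500 ≤ €307,000, so full €21,000 applies
  Base: €288,500 − €21,000 = €267,500
  €267,500 × 23% = €61,525

€61,525 > €3,790, so the supplementary minimum tax is the binding amount.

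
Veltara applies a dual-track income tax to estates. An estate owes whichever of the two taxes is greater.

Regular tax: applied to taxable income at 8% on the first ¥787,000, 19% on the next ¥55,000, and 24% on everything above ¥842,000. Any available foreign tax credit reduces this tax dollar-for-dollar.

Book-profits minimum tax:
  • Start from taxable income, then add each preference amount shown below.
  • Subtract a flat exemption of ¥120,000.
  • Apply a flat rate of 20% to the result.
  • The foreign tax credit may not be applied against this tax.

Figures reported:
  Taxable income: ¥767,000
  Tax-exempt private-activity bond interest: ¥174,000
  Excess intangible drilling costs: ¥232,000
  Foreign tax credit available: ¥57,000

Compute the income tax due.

Regular tax:
  ¥767,000 × 8% = ¥61,360
  Less foreign tax credit ¥57,000 → ¥4,360

Book-profits minimum tax:
  Adjusted income: ¥767,000 + ¥174,000 + ¥232,000 = ¥1,173,000
  Less exemption ¥120,000 → base ¥1,053,000
  ¥1,053,000 × 20% = ¥210,600

¥210,600 > ¥4,360, so the book-profits minimum tax is the binding amount.

¥210,600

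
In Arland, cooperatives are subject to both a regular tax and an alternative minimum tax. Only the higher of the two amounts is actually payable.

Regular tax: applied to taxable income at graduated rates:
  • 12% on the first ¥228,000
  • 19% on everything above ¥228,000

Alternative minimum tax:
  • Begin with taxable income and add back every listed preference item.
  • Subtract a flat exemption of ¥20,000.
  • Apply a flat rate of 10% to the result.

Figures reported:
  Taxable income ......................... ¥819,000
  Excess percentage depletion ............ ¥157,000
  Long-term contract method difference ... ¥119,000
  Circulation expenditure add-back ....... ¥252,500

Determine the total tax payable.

Regular tax:
  ¥228,000 × 12% = ¥27,360
  ¥591,000 × 19% = ¥112,290
  → ¥139,650

Alternative minimum tax:
  Adjusted income: ¥819,000 + ¥157,000 + ¥119,000 + ¥252,500 = ¥1,347,500
  Less exemption ¥20,000 → base ¥1,327,500
  ¥1,327,500 × 10% = ¥132,750

¥139,650 > ¥132,750, so the regular tax governs.

¥139,650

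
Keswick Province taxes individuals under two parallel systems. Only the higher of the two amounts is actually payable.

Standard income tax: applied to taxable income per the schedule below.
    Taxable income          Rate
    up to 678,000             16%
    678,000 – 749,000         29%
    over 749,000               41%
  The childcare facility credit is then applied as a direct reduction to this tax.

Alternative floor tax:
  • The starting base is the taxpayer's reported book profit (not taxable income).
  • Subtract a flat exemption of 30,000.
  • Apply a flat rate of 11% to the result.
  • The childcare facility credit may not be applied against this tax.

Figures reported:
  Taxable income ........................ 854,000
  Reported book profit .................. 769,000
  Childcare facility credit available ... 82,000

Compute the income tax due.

Alternative floor tax:
  Base (reported book profit): 769,000
  Less exemption 30,000 → base 739,000
  739,000 × 11% = 81,290

Standard income tax:
  678,000 × 16% = 108,480
  71,000 × 29% = 20,590
  105,000 × 41% = 43,050
  → 172,120
  Less childcare facility credit 82,000 → 90,120

90,120 > 81,290, so the standard income tax governs.

90,120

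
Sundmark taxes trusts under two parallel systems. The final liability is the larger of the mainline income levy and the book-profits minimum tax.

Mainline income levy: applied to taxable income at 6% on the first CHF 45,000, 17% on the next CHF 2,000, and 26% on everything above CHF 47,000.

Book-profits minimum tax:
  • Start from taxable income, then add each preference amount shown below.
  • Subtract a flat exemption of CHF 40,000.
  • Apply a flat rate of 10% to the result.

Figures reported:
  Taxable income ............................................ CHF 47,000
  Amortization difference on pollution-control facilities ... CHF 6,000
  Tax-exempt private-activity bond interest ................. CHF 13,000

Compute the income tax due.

CHF 3,040

Mainline income levy:
  CHF 45,000 × 6% = CHF 2,700
  CHF 2,000 × 17% = CHF 340
  → CHF 3,040

Book-profits minimum tax:
  Adjusted income: CHF 47,000 + CHF 6,000 + CHF 13,000 = CHF 66,000
  Less exemption CHF 40,000 → base CHF 26,000
  CHF 26,000 × 10% = CHF 2,600

CHF 3,040 > CHF 2,600, so the mainline income levy governs.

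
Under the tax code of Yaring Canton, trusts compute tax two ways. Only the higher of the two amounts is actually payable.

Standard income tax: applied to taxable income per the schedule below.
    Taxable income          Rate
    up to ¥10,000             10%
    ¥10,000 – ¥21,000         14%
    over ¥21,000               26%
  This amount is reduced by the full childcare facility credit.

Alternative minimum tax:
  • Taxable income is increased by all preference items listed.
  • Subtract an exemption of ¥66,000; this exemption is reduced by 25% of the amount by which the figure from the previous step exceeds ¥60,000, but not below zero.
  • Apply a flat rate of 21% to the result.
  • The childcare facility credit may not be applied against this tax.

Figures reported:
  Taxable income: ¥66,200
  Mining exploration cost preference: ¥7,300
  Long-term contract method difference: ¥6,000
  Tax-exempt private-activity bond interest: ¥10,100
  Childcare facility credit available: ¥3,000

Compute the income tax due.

Alternative minimum tax:
  Adjusted income: ¥66,200 + ¥7,300 + ¥6,000 + ¥10,100 = ¥89,600
  Exemption: ¥66,000 − 25% × (¥89,600 − ¥60,000) = ¥66,000 − ¥7,400 = ¥58,600
  Base: ¥89,600 − ¥58,600 = ¥31,000
  ¥31,000 × 21% = ¥6,510

Standard income tax:
  ¥10,000 × 10% = ¥1,000
  ¥11,000 × 14% = ¥1,540
  ¥45,200 × 26% = ¥11,752
  → ¥14,292
  Less childcare facility credit ¥3,000 → ¥11,292

¥11,292 > ¥6,510, so the standard income tax governs.

¥11,292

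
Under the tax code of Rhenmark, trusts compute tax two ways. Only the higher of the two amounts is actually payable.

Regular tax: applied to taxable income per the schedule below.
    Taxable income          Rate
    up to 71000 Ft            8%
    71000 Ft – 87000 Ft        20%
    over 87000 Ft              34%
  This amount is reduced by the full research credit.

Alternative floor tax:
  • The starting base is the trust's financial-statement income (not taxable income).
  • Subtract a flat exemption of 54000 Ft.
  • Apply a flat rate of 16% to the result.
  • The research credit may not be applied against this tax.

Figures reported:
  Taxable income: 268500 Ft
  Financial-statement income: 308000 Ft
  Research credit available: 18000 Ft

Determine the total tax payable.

52590 Ft

Alternative floor tax:
  Base (financial-statement income): 308000 Ft
  Less exemption 54000 Ft → base 254000 Ft
  254000 Ft × 16% = 40640 Ft

Regular tax:
  71000 Ft × 8% = 5680 Ft
  16000 Ft × 20% = 3200 Ft
  181500 Ft × 34% = 61710 Ft
  → 70590 Ft
  Less research credit 18000 Ft → 52590 Ft

52590 Ft > 40640 Ft, so the regular tax governs.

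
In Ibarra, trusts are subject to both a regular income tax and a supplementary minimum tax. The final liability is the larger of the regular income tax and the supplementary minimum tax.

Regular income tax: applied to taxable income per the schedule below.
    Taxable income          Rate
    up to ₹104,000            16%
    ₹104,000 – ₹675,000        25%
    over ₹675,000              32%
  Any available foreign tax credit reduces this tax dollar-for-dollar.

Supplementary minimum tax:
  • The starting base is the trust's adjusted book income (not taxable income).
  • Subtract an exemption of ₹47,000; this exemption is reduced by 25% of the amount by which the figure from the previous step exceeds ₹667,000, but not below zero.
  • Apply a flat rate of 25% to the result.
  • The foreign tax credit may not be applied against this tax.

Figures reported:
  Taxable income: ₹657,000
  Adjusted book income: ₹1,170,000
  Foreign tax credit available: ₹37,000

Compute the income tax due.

Supplementary minimum tax:
  Base (adjusted book income): ₹1,170,000
  Exemption: 25% × (₹1,170,000 − ₹667,000) = ₹125,750 ≥ ₹47,000, so the exemption is fully phased out
  Base: ₹1,170,000 − ₹0 = ₹1,170,000
  ₹1,170,000 × 25% = ₹292,500

Regular income tax:
  ₹104,000 × 16% = ₹16,640
  ₹553,000 × 25% = ₹138,250
  → ₹154,890
  Less foreign tax credit ₹37,000 → ₹117,890

₹292,500 > ₹117,890, so the supplementary minimum tax is the binding amount.

₹292,500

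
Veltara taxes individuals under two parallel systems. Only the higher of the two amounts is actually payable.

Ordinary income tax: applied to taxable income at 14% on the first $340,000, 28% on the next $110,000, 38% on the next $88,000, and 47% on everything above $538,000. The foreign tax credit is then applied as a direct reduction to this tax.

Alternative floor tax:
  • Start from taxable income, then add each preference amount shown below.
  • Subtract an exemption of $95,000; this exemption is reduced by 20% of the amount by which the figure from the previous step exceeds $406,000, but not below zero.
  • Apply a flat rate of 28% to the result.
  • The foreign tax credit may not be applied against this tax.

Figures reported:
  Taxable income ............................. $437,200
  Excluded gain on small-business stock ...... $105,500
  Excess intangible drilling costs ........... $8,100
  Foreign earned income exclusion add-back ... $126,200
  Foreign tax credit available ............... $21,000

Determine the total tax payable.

Alternative floor tax:
  Adjusted income: $437,200 + $105,500 + $8,100 + $126,200 = $677,000
  Exemption: $95,000 − 20% × ($677,000 − $406,000) = $95,000 − $54,200 = $40,800
  Base: $677,000 − $40,800 = $636,200
  $636,200 × 28% = $178,136

Ordinary income tax:
  $340,000 × 14% = $47,600
  $97,200 × 28% = $27,216
  → $74,816
  Less foreign tax credit $21,000 → $53,816

$178,136 > $53,816, so the alternative floor tax is the binding amount.

$178,136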